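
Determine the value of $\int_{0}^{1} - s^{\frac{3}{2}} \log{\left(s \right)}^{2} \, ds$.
$- \frac{16}{125}$

Begin with the known integral
$$J(a) = \int_{0}^{1} - s^{a} \, ds = - \frac{1}{a + 1}.$$

Differentiating under the integral sign brings down a factor of $\ln s$:
$$\frac{dJ}{da} = \int_{0}^{1} - s^{a} \log{\left(s \right)} \, ds = \frac{1}{\left(a + 1\right)^{2}}.$$

Repeating twice in total — each differentiation brings down another $\ln s$ — gives
$$\frac{d^{2}J}{da^{2}} = \int_{0}^{1} - s^{a} \log{\left(s \right)}^{2} \, ds = - \frac{2}{\left(a + 1\right)^{3}},$$
and the integrand here is exactly the target integrand, so $I = - \frac{2}{\left(a + 1\right)^{3}}$.

Setting $a = \frac{3}{2}$:
$$I = - \frac{16}{125}.$$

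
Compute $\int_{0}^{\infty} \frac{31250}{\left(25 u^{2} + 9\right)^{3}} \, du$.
$\frac{3125 \pi}{648}$

Recall the elementary integral
$$J(a) = \int_{0}^{\infty} \frac{2}{a^{2} + u^{2}} \, du = \frac{\pi}{a}.$$

Differentiating under the integral sign with respect to $a$,
$$\frac{dJ}{da} = \int_{0}^{\infty} - \frac{4 a}{\left(a^{2} + u^{2}\right)^{2}} \, du = - \frac{\pi}{a^{2}},$$
so $\int_{0}^{\infty} \frac{2}{\left(a^{2} + u^{2}\right)^{2}} \, du = \frac{\pi}{2 a^{3}}$.

Repeating — each differentiation of $1/(u^2+a^2)^j$ produces $-2ja/(u^2+a^2)^{j+1}$ — and dividing through by $-2ja$ at each step yields, after $2$ differentiations in total,
$$\int_{0}^{\infty} \frac{2}{\left(a^{2} + u^{2}\right)^{3}} \, du = \frac{3 \pi}{8 a^{5}}.$$

Setting $a = \frac{3}{5}$:
$$I = \frac{3125 \pi}{648}.$$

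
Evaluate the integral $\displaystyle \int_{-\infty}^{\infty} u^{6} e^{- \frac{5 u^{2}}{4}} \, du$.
$\frac{48 \sqrt{5} \sqrt{\pi}}{125}$

Begin with the known integral
$$J(a) = \int_{-\infty}^{\infty} e^{- a u^{2}} \, du = \frac{\sqrt{\pi}}{\sqrt{a}}.$$

Differentiating under the integral sign brings down a factor of $(-u^2)$:
$$\frac{dJ}{da} = \int_{-\infty}^{\infty} - u^{2} e^{- a u^{2}} \, du = - \frac{\sqrt{\pi}}{2 a^{\frac{3}{2}}}.$$

Repeating $3$ times in total — each differentiation brings down another $(-u^2)$ — gives
$$\frac{d^{3}J}{da^{3}} = \int_{-\infty}^{\infty} - u^{6} e^{- a u^{2}} \, du = - \frac{15 \sqrt{\pi}}{8 a^{\frac{7}{2}}},$$
and the integrand here is $(-1)^{3}$ times the target integrand, so $I = (-1)^{3}\,\frac{d^{3}J}{da^{3}} = \frac{15 \sqrt{\pi}}{8 a^{\frac{7}{2}}}$.

Setting $a = \frac{5}{4}$:
$$I = \frac{48 \sqrt{5} \sqrt{\pi}}{125}.$$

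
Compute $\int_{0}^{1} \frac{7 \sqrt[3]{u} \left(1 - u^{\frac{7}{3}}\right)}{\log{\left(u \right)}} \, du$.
$\log{\left(\frac{16384}{19487171} \right)}$

Replace the exponent $\frac{1}{3}$ by a parameter $a$: let $I(a) = \int_{0}^{1} \frac{7 \left(- u^{\frac{8}{3}} + u^{a}\right)}{\log{\left(u \right)}} \, du$.

Since $\dfrac{\partial}{\partial a}\,u^{a} = u^{a} \ln u$, the $\ln u$ in the denominator cancels and
$$\frac{dI}{da} = \int_{0}^{1} 7 u^{a} \, du = 7 \left[\frac{u^{a+1}}{a+1}\right]_0^1 = \frac{7}{a + 1}.$$

Integrating with respect to $a$ gives $I(a) = \log{\left(\frac{2187 \left(a + 1\right)^{7}}{19487171} \right)} + C$.

At $a = \frac{8}{3}$ the integrand is identically $0$, so $I(\frac{8}{3}) = 0$. The closed form gives $0$, hence $C = 0$.

Setting $a = \frac{1}{3}$:
$$I = \log{\left(\frac{16384}{19487171} \right)}.$$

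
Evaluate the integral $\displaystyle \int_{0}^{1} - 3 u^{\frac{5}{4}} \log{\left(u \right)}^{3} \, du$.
$\frac{512}{729}$

Begin with the known integral
$$J(a) = \int_{0}^{1} - 3 u^{a} \, du = - \frac{3}{a + 1}.$$

Differentiating under the integral sign brings down a factor of $\ln u$:
$$\frac{dJ}{da} = \int_{0}^{1} - 3 u^{a} \log{\left(u \right)} \, du = \frac{3}{\left(a + 1\right)^{2}}.$$

Repeating $3$ times in total — each differentiation brings down another $\ln u$ — gives
$$\frac{d^{3}J}{da^{3}} = \int_{0}^{1} - 3 u^{a} \log{\left(u \right)}^{3} \, du = \frac{18}{\left(a + 1\right)^{4}},$$
and the integrand here is exactly the target integrand, so $I = \frac{18}{\left(a + 1\right)^{4}}$.

Setting $a = \frac{5}{4}$:
$$I = \frac{512}{729}.$$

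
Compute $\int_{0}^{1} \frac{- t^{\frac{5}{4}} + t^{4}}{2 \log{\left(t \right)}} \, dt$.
$\log{\left(\frac{2 \sqrt{5}}{3} \right)}$

Consider the one-parameter family: let $I(a) = \int_{0}^{1} \frac{t^{4} - t^{a}}{2 \log{\left(t \right)}} \, dt$.

Since $\dfrac{\partial}{\partial a}\,t^{a} = t^{a} \ln t$, the $\ln t$ in the denominator cancels and
$$\frac{dI}{da} = \int_{0}^{1} - \frac{1}{2} t^{a} \, dt = - \frac{1}{2} \left[\frac{t^{a+1}}{a+1}\right]_0^1 = - \frac{1}{2 a + 2}.$$

Integrating with respect to $a$ gives $I(a) = - \frac{\log{\left(a + 1 \right)}}{2} + \frac{\log{\left(5 \right)}}{2} + C$.

At $a = 4$ the integrand is identically $0$, so $I(4) = 0$. The closed form gives $0$, hence $C = 0$.

Setting $a = \frac{5}{4}$:
$$I = \log{\left(\frac{2 \sqrt{5}}{3} \right)}.$$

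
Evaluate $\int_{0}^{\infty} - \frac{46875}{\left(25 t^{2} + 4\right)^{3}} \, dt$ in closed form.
$- \frac{28125 \pi}{512}$

Start from the standard arctangent integral
$$J(a) = \int_{0}^{\infty} - \frac{3}{a^{2} + t^{2}} \, dt = - \frac{3 \pi}{2 a}.$$

Differentiating under the integral sign with respect to $a$,
$$\frac{dJ}{da} = \int_{0}^{\infty} \frac{6 a}{\left(a^{2} + t^{2}\right)^{2}} \, dt = \frac{3 \pi}{2 a^{2}},$$
so $\int_{0}^{\infty} - \frac{3}{\left(a^{2} + t^{2}\right)^{2}} \, dt = - \frac{3 \pi}{4 a^{3}}$.

Repeating — each differentiation of $1/(t^2+a^2)^j$ produces $-2ja/(t^2+a^2)^{j+1}$ — and dividing through by $-2ja$ at each step yields, after $2$ differentiations in total,
$$\int_{0}^{\infty} - \frac{3}{\left(a^{2} + t^{2}\right)^{3}} \, dt = - \frac{9 \pi}{16 a^{5}}.$$

Setting $a = \frac{2}{5}$:
$$I = - \frac{28125 \pi}{512}.$$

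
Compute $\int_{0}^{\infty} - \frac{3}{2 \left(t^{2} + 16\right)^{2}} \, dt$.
$- \frac{3 \pi}{512}$

Recall the elementary integral
$$J(a) = \int_{0}^{\infty} - \frac{3}{2 \left(a^{2} + t^{2}\right)} \, dt = - \frac{3 \pi}{4 a}.$$

Differentiating under the integral sign with respect to $a$,
$$\frac{dJ}{da} = \int_{0}^{\infty} \frac{3 a}{\left(a^{2} + t^{2}\right)^{2}} \, dt = \frac{3 \pi}{4 a^{2}},$$
so $\int_{0}^{\infty} - \frac{3}{2 \left(a^{2} + t^{2}\right)^{2}} \, dt = - \frac{3 \pi}{8 a^{3}}$.

Setting $a = 4$:
$$I = - \frac{3 \pi}{512}.$$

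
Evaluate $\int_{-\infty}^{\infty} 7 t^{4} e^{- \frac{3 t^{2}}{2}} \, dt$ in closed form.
$\frac{7 \sqrt{6} \sqrt{\pi}}{9}$

Consider the simpler parametrised integral
$$J(a) = \int_{-\infty}^{\infty} 7 e^{- a t^{2}} \, dt = \frac{7 \sqrt{\pi}}{\sqrt{a}}.$$

Differentiating under the integral sign brings down a factor of $(-t^2)$:
$$\frac{dJ}{da} = \int_{-\infty}^{\infty} - 7 t^{2} e^{- a t^{2}} \, dt = - \frac{7 \sqrt{\pi}}{2 a^{\frac{3}{2}}}.$$

Repeating twice in total — each differentiation brings down another $(-t^2)$ — gives
$$\frac{d^{2}J}{da^{2}} = \int_{-\infty}^{\infty} 7 t^{4} e^{- a t^{2}} \, dt = \frac{21 \sqrt{\pi}}{4 a^{\frac{5}{2}}},$$
and the integrand here is exactly the target integrand, so $I = \frac{21 \sqrt{\pi}}{4 a^{\frac{5}{2}}}$.

Setting $a = \frac{3}{2}$:
$$I = \frac{7 \sqrt{6} \sqrt{\pi}}{9}.$$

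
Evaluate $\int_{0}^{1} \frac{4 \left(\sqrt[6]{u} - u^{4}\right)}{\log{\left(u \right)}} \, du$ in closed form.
$\log{\left(\frac{2401}{810000} \right)}$

Introduce a parameter $a$ in the exponent: let $I(a) = \int_{0}^{1} \frac{4 \left(- u^{4} + u^{a}\right)}{\log{\left(u \right)}} \, du$.

Since $\dfrac{\partial}{\partial a}\,u^{a} = u^{a} \ln u$, the $\ln u$ in the denominator cancels and
$$\frac{dI}{da} = \int_{0}^{1} 4 u^{a} \, du = 4 \left[\frac{u^{a+1}}{a+1}\right]_0^1 = \frac{4}{a + 1}.$$

Integrating with respect to $a$ gives $I(a) = \log{\left(\frac{\left(a + 1\right)^{4}}{625} \right)} + C$.

At $a = 4$ the integrand is identically $0$, so $I(4) = 0$. The closed form gives $0$, hence $C = 0$.

Setting $a = \frac{1}{6}$:
$$I = \log{\left(\frac{2401}{810000} \right)}.$$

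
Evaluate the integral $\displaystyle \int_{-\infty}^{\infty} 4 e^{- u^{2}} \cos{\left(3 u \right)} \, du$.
$\frac{4 \sqrt{\pi}}{e^{\frac{9}{4}}}$

Define $I(b) = \int_{-\infty}^{\infty} 4 e^{- u^{2}} \cos{\left(b u \right)} \, du$.

Differentiating under the integral sign,
$$I'(b) = \int_{-\infty}^{\infty} - 4 u e^{- u^{2}} \sin{\left(b u \right)} \, du.$$

Integrate $\int_{-\infty}^{\infty} u \sin(b u)\, e^{- u^{2}}\, du$ by parts with $w = \sin(b u)$ and $dv = u\, e^{- u^{2}}\, du$, giving $v = - \frac{e^{- u^{2}}}{2}$. The boundary term vanishes and
$$\int_{-\infty}^{\infty} u \sin(b u)\, e^{- u^{2}}\, du = \frac{b}{2} \int_{-\infty}^{\infty} \cos(b u)\, e^{- u^{2}}\, du,$$
so $I'(b) = - \frac{b}{2}\, I(b)$.

This is a separable first-order ODE; solving with the initial condition $I(0) = \int_{-\infty}^{\infty} 4 e^{- u^{2}}\,du = 4 \sqrt{\pi}$ gives
$$I(b) = 4 \sqrt{\pi} e^{- \frac{b^{2}}{4}}.$$

Setting $b = 3$:
$$I = \frac{4 \sqrt{\pi}}{e^{\frac{9}{4}}}.$$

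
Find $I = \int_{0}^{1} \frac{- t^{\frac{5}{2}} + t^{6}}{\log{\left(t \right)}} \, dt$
$\log{\left(2 \right)}$

Consider the one-parameter family: let $I(a) = \int_{0}^{1} \frac{- t^{\frac{5}{2}} + t^{a}}{\log{\left(t \right)}} \, dt$.

Since $\dfrac{\partial}{\partial a}\,t^{a} = t^{a} \ln t$, the $\ln t$ in the denominator cancels and
$$\frac{dI}{da} = \int_{0}^{1} t^{a} \, dt = \left[\frac{t^{a+1}}{a+1}\right]_0^1 = \frac{1}{a + 1}.$$

Integrating with respect to $a$ gives $I(a) = \log{\left(\frac{2 a}{7} + \frac{2}{7} \right)} + C$.

At $a = \frac{5}{2}$ the integrand is identically $0$, so $I(\frac{5}{2}) = 0$. The closed form gives $0$, hence $C = 0$.

Setting $a = 6$:
$$I = \log{\left(2 \right)}.$$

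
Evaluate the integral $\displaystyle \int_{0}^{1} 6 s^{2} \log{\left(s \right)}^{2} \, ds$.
$\frac{4}{9}$

Start from the elementary integral
$$J(a) = \int_{0}^{1} 6 s^{a} \, ds = \frac{6}{a + 1}.$$

Differentiating under the integral sign brings down a factor of $\ln s$:
$$\frac{dJ}{da} = \int_{0}^{1} 6 s^{a} \log{\left(s \right)} \, ds = - \frac{6}{\left(a + 1\right)^{2}}.$$

Repeating twice in total — each differentiation brings down another $\ln s$ — gives
$$\frac{d^{2}J}{da^{2}} = \int_{0}^{1} 6 s^{a} \log{\left(s \right)}^{2} \, ds = \frac{12}{\left(a + 1\right)^{3}},$$
and the integrand here is exactly the target integrand, so $I = \frac{12}{\left(a + 1\right)^{3}}$.

Setting $a = 2$:
$$I = \frac{4}{9}.$$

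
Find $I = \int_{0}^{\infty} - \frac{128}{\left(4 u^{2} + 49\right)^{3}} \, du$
$- \frac{12 \pi}{16807}$

Begin with the known result
$$J(a) = \int_{0}^{\infty} - \frac{2}{a^{2} + u^{2}} \, du = - \frac{\pi}{a}.$$

Differentiating under the integral sign with respect to $a$,
$$\frac{dJ}{da} = \int_{0}^{\infty} \frac{4 a}{\left(a^{2} + u^{2}\right)^{2}} \, du = \frac{\pi}{a^{2}},$$
so $\int_{0}^{\infty} - \frac{2}{\left(a^{2} + u^{2}\right)^{2}} \, du = - \frac{\pi}{2 a^{3}}$.

Repeating — each differentiation of $1/(u^2+a^2)^j$ produces $-2ja/(u^2+a^2)^{j+1}$ — and dividing through by $-2ja$ at each step yields, after $2$ differentiations in total,
$$\int_{0}^{\infty} - \frac{2}{\left(a^{2} + u^{2}\right)^{3}} \, du = - \frac{3 \pi}{8 a^{5}}.$$

Setting $a = \frac{7}{2}$:
$$I = - \frac{12 \pi}{16807}.$$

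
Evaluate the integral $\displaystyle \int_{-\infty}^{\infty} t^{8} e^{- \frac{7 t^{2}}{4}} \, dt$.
$\frac{480 \sqrt{7} \sqrt{\pi}}{2401}$

Begin with the known integral
$$J(a) = \int_{-\infty}^{\infty} e^{- a t^{2}} \, dt = \frac{\sqrt{\pi}}{\sqrt{a}}.$$

Differentiating under the integral sign brings down a factor of $(-t^2)$:
$$\frac{dJ}{da} = \int_{-\infty}^{\infty} - t^{2} e^{- a t^{2}} \, dt = - \frac{\sqrt{\pi}}{2 a^{\frac{3}{2}}}.$$

Repeating $4$ times in total — each differentiation brings down another $(-t^2)$ — gives
$$\frac{d^{4}J}{da^{4}} = \int_{-\infty}^{\infty} t^{8} e^{- a t^{2}} \, dt = \frac{105 \sqrt{\pi}}{16 a^{\frac{9}{2}}},$$
and the integrand here is exactly the target integrand, so $I = \frac{105 \sqrt{\pi}}{16 a^{\frac{9}{2}}}$.

Setting $a = \frac{7}{4}$:
$$I = \frac{480 \sqrt{7} \sqrt{\pi}}{2401}.$$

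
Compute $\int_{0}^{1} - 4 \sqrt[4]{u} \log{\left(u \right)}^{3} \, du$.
$\frac{6144}{625}$

Start from the elementary integral
$$J(a) = \int_{0}^{1} - 4 u^{a} \, du = - \frac{4}{a + 1}.$$

Differentiating under the integral sign brings down a factor of $\ln u$:
$$\frac{dJ}{da} = \int_{0}^{1} - 4 u^{a} \log{\left(u \right)} \, du = \frac{4}{\left(a + 1\right)^{2}}.$$

Repeating $3$ times in total — each differentiation brings down another $\ln u$ — gives
$$\frac{d^{3}J}{da^{3}} = \int_{0}^{1} - 4 u^{a} \log{\left(u \right)}^{3} \, du = \frac{24}{\left(a + 1\right)^{4}},$$
and the integrand here is exactly the target integrand, so $I = \frac{24}{\left(a + 1\right)^{4}}$.

Setting $a = \frac{1}{4}$:
$$I = \frac{6144}{625}.$$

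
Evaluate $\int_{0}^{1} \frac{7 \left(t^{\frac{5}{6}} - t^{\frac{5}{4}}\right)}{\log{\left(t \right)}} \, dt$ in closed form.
$- \log{\left(\frac{10460353203}{2494357888} \right)}$

Replace the exponent $\frac{5}{4}$ by a parameter $a$: let $I(a) = \int_{0}^{1} \frac{7 \left(t^{\frac{5}{6}} - t^{a}\right)}{\log{\left(t \right)}} \, dt$.

Since $\dfrac{\partial}{\partial a}\,t^{a} = t^{a} \ln t$, the $\ln t$ in the denominator cancels and
$$\frac{dI}{da} = \int_{0}^{1} -7 t^{a} \, dt = -7 \left[\frac{t^{a+1}}{a+1}\right]_0^1 = - \frac{7}{a + 1}.$$

Integrating with respect to $a$ gives $I(a) = - \log{\left(\frac{279936 \left(a + 1\right)^{7}}{19487171} \right)} + C$.

At $a = \frac{5}{6}$ the integrand is identically $0$, so $I(\frac{5}{6}) = 0$. The closed form gives $0$, hence $C = 0$.

Setting $a = \frac{5}{4}$:
$$I = - \log{\left(\frac{10460353203}{2494357888} \right)}.$$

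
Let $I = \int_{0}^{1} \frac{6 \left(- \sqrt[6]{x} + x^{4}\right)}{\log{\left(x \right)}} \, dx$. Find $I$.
$\log{\left(\frac{729000000}{117649} \right)}$

Introduce a parameter $a$ in the exponent: let $I(a) = \int_{0}^{1} \frac{6 \left(x^{4} - x^{a}\right)}{\log{\left(x \right)}} \, dx$.

Since $\dfrac{\partial}{\partial a}\,x^{a} = x^{a} \ln x$, the $\ln x$ in the denominator cancels and
$$\frac{dI}{da} = \int_{0}^{1} -6 x^{a} \, dx = -6 \left[\frac{x^{a+1}}{a+1}\right]_0^1 = - \frac{6}{a + 1}.$$

Integrating with respect to $a$ gives $I(a) = \log{\left(\frac{15625}{\left(a + 1\right)^{6}} \right)} + C$.

At $a = 4$ the integrand is identically $0$, so $I(4) = 0$. The closed form gives $0$, hence $C = 0$.

Setting $a = \frac{1}{6}$:
$$I = \log{\left(\frac{729000000}{117649} \right)}.$$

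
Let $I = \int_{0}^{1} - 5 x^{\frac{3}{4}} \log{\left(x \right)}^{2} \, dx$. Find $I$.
$- \frac{640}{343}$

Start from the elementary integral
$$J(a) = \int_{0}^{1} - 5 x^{a} \, dx = - \frac{5}{a + 1}.$$

Differentiating under the integral sign brings down a factor of $\ln x$:
$$\frac{dJ}{da} = \int_{0}^{1} - 5 x^{a} \log{\left(x \right)} \, dx = \frac{5}{\left(a + 1\right)^{2}}.$$

Repeating twice in total — each differentiation brings down another $\ln x$ — gives
$$\frac{d^{2}J}{da^{2}} = \int_{0}^{1} - 5 x^{a} \log{\left(x \right)}^{2} \, dx = - \frac{10}{\left(a + 1\right)^{3}},$$
and the integrand here is exactly the target integrand, so $I = - \frac{10}{\left(a + 1\right)^{3}}$.

Setting $a = \frac{3}{4}$:
$$I = - \frac{640}{343}.$$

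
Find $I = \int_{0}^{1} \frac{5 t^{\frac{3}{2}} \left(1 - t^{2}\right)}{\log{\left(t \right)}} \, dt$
$- \log{\left(\frac{59049}{3125} \right)}$

Consider the one-parameter family: let $I(a) = \int_{0}^{1} \frac{5 \left(t^{\frac{3}{2}} - t^{a}\right)}{\log{\left(t \right)}} \, dt$.

Since $\dfrac{\partial}{\partial a}\,t^{a} = t^{a} \ln t$, the $\ln t$ in the denominator cancels and
$$\frac{dI}{da} = \int_{0}^{1} -5 t^{a} \, dt = -5 \left[\frac{t^{a+1}}{a+1}\right]_0^1 = - \frac{5}{a + 1}.$$

Integrating with respect to $a$ gives $I(a) = - \log{\left(\frac{32 \left(a + 1\right)^{5}}{3125} \right)} + C$.

At $a = \frac{3}{2}$ the integrand is identically $0$, so $I(\frac{3}{2}) = 0$. The closed form gives $0$, hence $C = 0$.

Setting $a = \frac{7}{2}$:
$$I = - \log{\left(\frac{59049}{3125} \right)}.$$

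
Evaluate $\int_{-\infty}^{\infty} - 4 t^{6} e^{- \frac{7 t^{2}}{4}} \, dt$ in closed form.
$- \frac{960 \sqrt{7} \sqrt{\pi}}{2401}$

Start from the elementary integral
$$J(a) = \int_{-\infty}^{\infty} - 4 e^{- a t^{2}} \, dt = - \frac{4 \sqrt{\pi}}{\sqrt{a}}.$$

Differentiating under the integral sign brings down a factor of $(-t^2)$:
$$\frac{dJ}{da} = \int_{-\infty}^{\infty} 4 t^{2} e^{- a t^{2}} \, dt = \frac{2 \sqrt{\pi}}{a^{\frac{3}{2}}}.$$

Repeating $3$ times in total — each differentiation brings down another $(-t^2)$ — gives
$$\frac{d^{3}J}{da^{3}} = \int_{-\infty}^{\infty} 4 t^{6} e^{- a t^{2}} \, dt = \frac{15 \sqrt{\pi}}{2 a^{\frac{7}{2}}},$$
and the integrand here is $(-1)^{3}$ times the target integrand, so $I = (-1)^{3}\,\frac{d^{3}J}{da^{3}} = - \frac{15 \sqrt{\pi}}{2 a^{\frac{7}{2}}}$.

Setting $a = \frac{7}{4}$:
$$I = - \frac{960 \sqrt{7} \sqrt{\pi}}{2401}.$$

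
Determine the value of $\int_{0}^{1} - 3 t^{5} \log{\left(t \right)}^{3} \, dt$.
$\frac{1}{72}$

Begin with the known integral
$$J(a) = \int_{0}^{1} - 3 t^{a} \, dt = - \frac{3}{a + 1}.$$

Differentiating under the integral sign brings down a factor of $\ln t$:
$$\frac{dJ}{da} = \int_{0}^{1} - 3 t^{a} \log{\left(t \right)} \, dt = \frac{3}{\left(a + 1\right)^{2}}.$$

Repeating $3$ times in total — each differentiation brings down another $\ln t$ — gives
$$\frac{d^{3}J}{da^{3}} = \int_{0}^{1} - 3 t^{a} \log{\left(t \right)}^{3} \, dt = \frac{18}{\left(a + 1\right)^{4}},$$
and the integrand here is exactly the target integrand, so $I = \frac{18}{\left(a + 1\right)^{4}}$.

Setting $a = 5$:
$$I = \frac{1}{72}.$$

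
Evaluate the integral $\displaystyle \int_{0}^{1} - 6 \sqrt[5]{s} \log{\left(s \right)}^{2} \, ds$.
$- \frac{125}{18}$

Consider the simpler parametrised integral
$$J(a) = \int_{0}^{1} - 6 s^{a} \, ds = - \frac{6}{a + 1}.$$

Differentiating under the integral sign brings down a factor of $\ln s$:
$$\frac{dJ}{da} = \int_{0}^{1} - 6 s^{a} \log{\left(s \right)} \, ds = \frac{6}{\left(a + 1\right)^{2}}.$$

Repeating twice in total — each differentiation brings down another $\ln s$ — gives
$$\frac{d^{2}J}{da^{2}} = \int_{0}^{1} - 6 s^{a} \log{\left(s \right)}^{2} \, ds = - \frac{12}{\left(a + 1\right)^{3}},$$
and the integrand here is exactly the target integrand, so $I = - \frac{12}{\left(a + 1\right)^{3}}$.

Setting $a = \frac{1}{5}$:
$$I = - \frac{125}{18}.$$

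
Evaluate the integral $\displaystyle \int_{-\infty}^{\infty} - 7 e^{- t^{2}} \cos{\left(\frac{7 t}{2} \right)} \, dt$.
$- \frac{7 \sqrt{\pi}}{e^{\frac{49}{16}}}$

Let $b$ denote the cosine frequency and define $I(b) = \int_{-\infty}^{\infty} - 7 e^{- t^{2}} \cos{\left(b t \right)} \, dt$.

Differentiating under the integral sign,
$$I'(b) = \int_{-\infty}^{\infty} 7 t e^{- t^{2}} \sin{\left(b t \right)} \, dt.$$

Integrate $\int_{-\infty}^{\infty} t \sin(b t)\, e^{- t^{2}}\, dt$ by parts with $u = \sin(b t)$ and $dv = t\, e^{- t^{2}}\, dt$, giving $v = - \frac{e^{- t^{2}}}{2}$. The boundary term vanishes and
$$\int_{-\infty}^{\infty} t \sin(b t)\, e^{- t^{2}}\, dt = \frac{b}{2} \int_{-\infty}^{\infty} \cos(b t)\, e^{- t^{2}}\, dt,$$
so $I'(b) = - \frac{b}{2}\, I(b)$.

This is a separable first-order ODE; solving with the initial condition $I(0) = \int_{-\infty}^{\infty} - 7 e^{- t^{2}}\,dt = - 7 \sqrt{\pi}$ gives
$$I(b) = - 7 \sqrt{\pi} e^{- \frac{b^{2}}{4}}.$$

Setting $b = \frac{7}{2}$:
$$I = - \frac{7 \sqrt{\pi}}{e^{\frac{49}{16}}}.$$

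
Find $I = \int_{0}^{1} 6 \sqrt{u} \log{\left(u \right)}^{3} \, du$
$- \frac{64}{9}$

Begin with the known integral
$$J(a) = \int_{0}^{1} 6 u^{a} \, du = \frac{6}{a + 1}.$$

Differentiating under the integral sign brings down a factor of $\ln u$:
$$\frac{dJ}{da} = \int_{0}^{1} 6 u^{a} \log{\left(u \right)} \, du = - \frac{6}{\left(a + 1\right)^{2}}.$$

Repeating $3$ times in total — each differentiation brings down another $\ln u$ — gives
$$\frac{d^{3}J}{da^{3}} = \int_{0}^{1} 6 u^{a} \log{\left(u \right)}^{3} \, du = - \frac{36}{\left(a + 1\right)^{4}},$$
and the integrand here is exactly the target integrand, so $I = - \frac{36}{\left(a + 1\right)^{4}}$.

Setting $a = \frac{1}{2}$:
$$I = - \frac{64}{9}.$$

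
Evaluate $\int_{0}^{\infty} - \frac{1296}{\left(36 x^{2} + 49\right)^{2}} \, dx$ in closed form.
$- \frac{54 \pi}{343}$

Start from the standard arctangent integral
$$J(a) = \int_{0}^{\infty} - \frac{1}{a^{2} + x^{2}} \, dx = - \frac{\pi}{2 a}.$$

Differentiating under the integral sign with respect to $a$,
$$\frac{dJ}{da} = \int_{0}^{\infty} \frac{2 a}{\left(a^{2} + x^{2}\right)^{2}} \, dx = \frac{\pi}{2 a^{2}},$$
so $\int_{0}^{\infty} - \frac{1}{\left(a^{2} + x^{2}\right)^{2}} \, dx = - \frac{\pi}{4 a^{3}}$.

Setting $a = \frac{7}{6}$:
$$I = - \frac{54 \pi}{343}.$$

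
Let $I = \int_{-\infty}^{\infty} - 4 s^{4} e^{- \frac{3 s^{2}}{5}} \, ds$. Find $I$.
$- \frac{25 \sqrt{15} \sqrt{\pi}}{9}$

Start from the elementary integral
$$J(a) = \int_{-\infty}^{\infty} - 4 e^{- a s^{2}} \, ds = - \frac{4 \sqrt{\pi}}{\sqrt{a}}.$$

Differentiating under the integral sign brings down a factor of $(-s^2)$:
$$\frac{dJ}{da} = \int_{-\infty}^{\infty} 4 s^{2} e^{- a s^{2}} \, ds = \frac{2 \sqrt{\pi}}{a^{\frac{3}{2}}}.$$

Repeating twice in total — each differentiation brings down another $(-s^2)$ — gives
$$\frac{d^{2}J}{da^{2}} = \int_{-\infty}^{\infty} - 4 s^{4} e^{- a s^{2}} \, ds = - \frac{3 \sqrt{\pi}}{a^{\frac{5}{2}}},$$
and the integrand here is exactly the target integrand, so $I = - \frac{3 \sqrt{\pi}}{a^{\frac{5}{2}}}$.

Setting $a = \frac{3}{5}$:
$$I = - \frac{25 \sqrt{15} \sqrt{\pi}}{9}.$$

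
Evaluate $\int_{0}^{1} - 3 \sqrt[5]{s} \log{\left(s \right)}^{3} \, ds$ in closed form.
$\frac{625}{72}$

Consider the simpler parametrised integral
$$J(a) = \int_{0}^{1} - 3 s^{a} \, ds = - \frac{3}{a + 1}.$$

Differentiating under the integral sign brings down a factor of $\ln s$:
$$\frac{dJ}{da} = \int_{0}^{1} - 3 s^{a} \log{\left(s \right)} \, ds = \frac{3}{\left(a + 1\right)^{2}}.$$

Repeating $3$ times in total — each differentiation brings down another $\ln s$ — gives
$$\frac{d^{3}J}{da^{3}} = \int_{0}^{1} - 3 s^{a} \log{\left(s \right)}^{3} \, ds = \frac{18}{\left(a + 1\right)^{4}},$$
and the integrand here is exactly the target integrand, so $I = \frac{18}{\left(a + 1\right)^{4}}$.

Setting $a = \frac{1}{5}$:
$$I = \frac{625}{72}.$$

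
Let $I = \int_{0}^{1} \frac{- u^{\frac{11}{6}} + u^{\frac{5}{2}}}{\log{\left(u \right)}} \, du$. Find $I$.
$\log{\left(\frac{21}{17} \right)}$

Replace the exponent $\frac{5}{2}$ by a parameter $a$: let $I(a) = \int_{0}^{1} \frac{- u^{\frac{11}{6}} + u^{a}}{\log{\left(u \right)}} \, du$.

Since $\dfrac{\partial}{\partial a}\,u^{a} = u^{a} \ln u$, the $\ln u$ in the denominator cancels and
$$\frac{dI}{da} = \int_{0}^{1} u^{a} \, du = \left[\frac{u^{a+1}}{a+1}\right]_0^1 = \frac{1}{a + 1}.$$

Integrating with respect to $a$ gives $I(a) = \log{\left(\frac{6 a}{17} + \frac{6}{17} \right)} + C$.

At $a = \frac{11}{6}$ the integrand is identically $0$, so $I(\frac{11}{6}) = 0$. The closed form gives $0$, hence $C = 0$.

Setting $a = \frac{5}{2}$:
$$I = \log{\left(\frac{21}{17} \right)}.$$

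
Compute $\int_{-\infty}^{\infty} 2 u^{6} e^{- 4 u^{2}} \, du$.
$\frac{15 \sqrt{\pi}}{512}$

Start from the elementary integral
$$J(a) = \int_{-\infty}^{\infty} 2 e^{- a u^{2}} \, du = \frac{2 \sqrt{\pi}}{\sqrt{a}}.$$

Differentiating under the integral sign brings down a factor of $(-u^2)$:
$$\frac{dJ}{da} = \int_{-\infty}^{\infty} - 2 u^{2} e^{- a u^{2}} \, du = - \frac{\sqrt{\pi}}{a^{\frac{3}{2}}}.$$

Repeating $3$ times in total — each differentiation brings down another $(-u^2)$ — gives
$$\frac{d^{3}J}{da^{3}} = \int_{-\infty}^{\infty} - 2 u^{6} e^{- a u^{2}} \, du = - \frac{15 \sqrt{\pi}}{4 a^{\frac{7}{2}}},$$
and the integrand here is $(-1)^{3}$ times the target integrand, so $I = (-1)^{3}\,\frac{d^{3}J}{da^{3}} = \frac{15 \sqrt{\pi}}{4 a^{\frac{7}{2}}}$.

Setting $a = 4$:
$$I = \frac{15 \sqrt{\pi}}{512}.$$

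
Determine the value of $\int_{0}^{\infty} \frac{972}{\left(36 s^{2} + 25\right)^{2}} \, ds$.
$\frac{81 \pi}{250}$

Begin with the known result
$$J(a) = \int_{0}^{\infty} \frac{3}{4 \left(a^{2} + s^{2}\right)} \, ds = \frac{3 \pi}{8 a}.$$

Differentiating under the integral sign with respect to $a$,
$$\frac{dJ}{da} = \int_{0}^{\infty} - \frac{3 a}{2 \left(a^{2} + s^{2}\right)^{2}} \, ds = - \frac{3 \pi}{8 a^{2}},$$
so $\int_{0}^{\infty} \frac{3}{4 \left(a^{2} + s^{2}\right)^{2}} \, ds = \frac{3 \pi}{16 a^{3}}$.

Setting $a = \frac{5}{6}$:
$$I = \frac{81 \pi}{250}.$$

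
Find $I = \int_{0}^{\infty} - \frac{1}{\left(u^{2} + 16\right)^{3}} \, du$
$- \frac{3 \pi}{16384}$

Begin with the known result
$$J(a) = \int_{0}^{\infty} - \frac{1}{a^{2} + u^{2}} \, du = - \frac{\pi}{2 a}.$$

Differentiating under the integral sign with respect to $a$,
$$\frac{dJ}{da} = \int_{0}^{\infty} \frac{2 a}{\left(a^{2} + u^{2}\right)^{2}} \, du = \frac{\pi}{2 a^{2}},$$
so $\int_{0}^{\infty} - \frac{1}{\left(a^{2} + u^{2}\right)^{2}} \, du = - \frac{\pi}{4 a^{3}}$.

Repeating — each differentiation of $1/(u^2+a^2)^j$ produces $-2ja/(u^2+a^2)^{j+1}$ — and dividing through by $-2ja$ at each step yields, after $2$ differentiations in total,
$$\int_{0}^{\infty} - \frac{1}{\left(a^{2} + u^{2}\right)^{3}} \, du = - \frac{3 \pi}{16 a^{5}}.$$

Setting $a = 4$:
$$I = - \frac{3 \pi}{16384}.$$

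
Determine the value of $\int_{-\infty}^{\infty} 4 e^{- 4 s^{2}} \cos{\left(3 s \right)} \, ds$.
$\frac{2 \sqrt{\pi}}{e^{\frac{9}{16}}}$

Treat the cosine frequency as a parameter and define $I(b) = \int_{-\infty}^{\infty} 4 e^{- 4 s^{2}} \cos{\left(b s \right)} \, ds$.

Differentiating under the integral sign,
$$I'(b) = \int_{-\infty}^{\infty} - 4 s e^{- 4 s^{2}} \sin{\left(b s \right)} \, ds.$$

Integrate $\int_{-\infty}^{\infty} s \sin(b s)\, e^{- 4 s^{2}}\, ds$ by parts with $u = \sin(b s)$ and $dv = s\, e^{- 4 s^{2}}\, ds$, giving $v = - \frac{e^{- 4 s^{2}}}{8}$. The boundary term vanishes and
$$\int_{-\infty}^{\infty} s \sin(b s)\, e^{- 4 s^{2}}\, ds = \frac{b}{8} \int_{-\infty}^{\infty} \cos(b s)\, e^{- 4 s^{2}}\, ds,$$
so $I'(b) = - \frac{b}{8}\, I(b)$.

This is a separable first-order ODE; solving with the initial condition $I(0) = \int_{-\infty}^{\infty} 4 e^{- 4 s^{2}}\,ds = 2 \sqrt{\pi}$ gives
$$I(b) = 2 \sqrt{\pi} e^{- \frac{b^{2}}{16}}.$$

Setting $b = 3$:
$$I = \frac{2 \sqrt{\pi}}{e^{\frac{9}{16}}}.$$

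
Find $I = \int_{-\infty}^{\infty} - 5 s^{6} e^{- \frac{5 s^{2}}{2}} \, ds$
$- \frac{3 \sqrt{10} \sqrt{\pi}}{25}$

Start from the elementary integral
$$J(a) = \int_{-\infty}^{\infty} - 5 e^{- a s^{2}} \, ds = - \frac{5 \sqrt{\pi}}{\sqrt{a}}.$$

Differentiating under the integral sign brings down a factor of $(-s^2)$:
$$\frac{dJ}{da} = \int_{-\infty}^{\infty} 5 s^{2} e^{- a s^{2}} \, ds = \frac{5 \sqrt{\pi}}{2 a^{\frac{3}{2}}}.$$

Repeating $3$ times in total — each differentiation brings down another $(-s^2)$ — gives
$$\frac{d^{3}J}{da^{3}} = \int_{-\infty}^{\infty} 5 s^{6} e^{- a s^{2}} \, ds = \frac{75 \sqrt{\pi}}{8 a^{\frac{7}{2}}},$$
and the integrand here is $(-1)^{3}$ times the target integrand, so $I = (-1)^{3}\,\frac{d^{3}J}{da^{3}} = - \frac{75 \sqrt{\pi}}{8 a^{\frac{7}{2}}}$.

Setting $a = \frac{5}{2}$:
$$I = - \frac{3 \sqrt{10} \sqrt{\pi}}{25}.$$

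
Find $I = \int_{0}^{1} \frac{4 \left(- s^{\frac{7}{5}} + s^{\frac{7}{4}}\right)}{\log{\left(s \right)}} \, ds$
$\log{\left(\frac{9150625}{5308416} \right)}$

Consider the one-parameter family: let $I(a) = \int_{0}^{1} \frac{4 \left(- s^{\frac{7}{5}} + s^{a}\right)}{\log{\left(s \right)}} \, ds$.

Since $\dfrac{\partial}{\partial a}\,s^{a} = s^{a} \ln s$, the $\ln s$ in the denominator cancels and
$$\frac{dI}{da} = \int_{0}^{1} 4 s^{a} \, ds = 4 \left[\frac{s^{a+1}}{a+1}\right]_0^1 = \frac{4}{a + 1}.$$

Integrating with respect to $a$ gives $I(a) = \log{\left(\frac{625 \left(a + 1\right)^{4}}{20736} \right)} + C$.

At $a = \frac{7}{5}$ the integrand is identically $0$, so $I(\frac{7}{5}) = 0$. The closed form gives $0$, hence $C = 0$.

Setting $a = \frac{7}{4}$:
$$I = \log{\left(\frac{9150625}{5308416} \right)}.$$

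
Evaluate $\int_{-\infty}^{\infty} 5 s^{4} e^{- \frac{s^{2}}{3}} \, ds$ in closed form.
$\frac{135 \sqrt{3} \sqrt{\pi}}{4}$

Begin with the known integral
$$J(a) = \int_{-\infty}^{\infty} 5 e^{- a s^{2}} \, ds = \frac{5 \sqrt{\pi}}{\sqrt{a}}.$$

Differentiating under the integral sign brings down a factor of $(-s^2)$:
$$\frac{dJ}{da} = \int_{-\infty}^{\infty} - 5 s^{2} e^{- a s^{2}} \, ds = - \frac{5 \sqrt{\pi}}{2 a^{\frac{3}{2}}}.$$

Repeating twice in total — each differentiation brings down another $(-s^2)$ — gives
$$\frac{d^{2}J}{da^{2}} = \int_{-\infty}^{\infty} 5 s^{4} e^{- a s^{2}} \, ds = \frac{15 \sqrt{\pi}}{4 a^{\frac{5}{2}}},$$
and the integrand here is exactly the target integrand, so $I = \frac{15 \sqrt{\pi}}{4 a^{\frac{5}{2}}}$.

Setting $a = \frac{1}{3}$:
$$I = \frac{135 \sqrt{3} \sqrt{\pi}}{4}.$$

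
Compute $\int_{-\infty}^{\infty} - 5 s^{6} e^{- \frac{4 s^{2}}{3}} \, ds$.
$- \frac{2025 \sqrt{3} \sqrt{\pi}}{1024}$

Consider the simpler parametrised integral
$$J(a) = \int_{-\infty}^{\infty} - 5 e^{- a s^{2}} \, ds = - \frac{5 \sqrt{\pi}}{\sqrt{a}}.$$

Differentiating under the integral sign brings down a factor of $(-s^2)$:
$$\frac{dJ}{da} = \int_{-\infty}^{\infty} 5 s^{2} e^{- a s^{2}} \, ds = \frac{5 \sqrt{\pi}}{2 a^{\frac{3}{2}}}.$$

Repeating $3$ times in total — each differentiation brings down another $(-s^2)$ — gives
$$\frac{d^{3}J}{da^{3}} = \int_{-\infty}^{\infty} 5 s^{6} e^{- a s^{2}} \, ds = \frac{75 \sqrt{\pi}}{8 a^{\frac{7}{2}}},$$
and the integrand here is $(-1)^{3}$ times the target integrand, so $I = (-1)^{3}\,\frac{d^{3}J}{da^{3}} = - \frac{75 \sqrt{\pi}}{8 a^{\frac{7}{2}}}$.

Setting $a = \frac{4}{3}$:
$$I = - \frac{2025 \sqrt{3} \sqrt{\pi}}{1024}.$$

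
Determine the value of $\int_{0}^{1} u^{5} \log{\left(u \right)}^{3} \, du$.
$- \frac{1}{216}$

Consider the simpler parametrised integral
$$J(a) = \int_{0}^{1} u^{a} \, du = \frac{1}{a + 1}.$$

Differentiating under the integral sign brings down a factor of $\ln u$:
$$\frac{dJ}{da} = \int_{0}^{1} u^{a} \log{\left(u \right)} \, du = - \frac{1}{\left(a + 1\right)^{2}}.$$

Repeating $3$ times in total — each differentiation brings down another $\ln u$ — gives
$$\frac{d^{3}J}{da^{3}} = \int_{0}^{1} u^{a} \log{\left(u \right)}^{3} \, du = - \frac{6}{\left(a + 1\right)^{4}},$$
and the integrand here is exactly the target integrand, so $I = - \frac{6}{\left(a + 1\right)^{4}}$.

Setting $a = 5$:
$$I = - \frac{1}{216}.$$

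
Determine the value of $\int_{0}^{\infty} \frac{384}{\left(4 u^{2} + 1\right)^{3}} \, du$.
$36 \pi$

Recall the elementary integral
$$J(a) = \int_{0}^{\infty} \frac{6}{a^{2} + u^{2}} \, du = \frac{3 \pi}{a}.$$

Differentiating under the integral sign with respect to $a$,
$$\frac{dJ}{da} = \int_{0}^{\infty} - \frac{12 a}{\left(a^{2} + u^{2}\right)^{2}} \, du = - \frac{3 \pi}{a^{2}},$$
so $\int_{0}^{\infty} \frac{6}{\left(a^{2} + u^{2}\right)^{2}} \, du = \frac{3 \pi}{2 a^{3}}$.

Repeating — each differentiation of $1/(u^2+a^2)^j$ produces $-2ja/(u^2+a^2)^{j+1}$ — and dividing through by $-2ja$ at each step yields, after $2$ differentiations in total,
$$\int_{0}^{\infty} \frac{6}{\left(a^{2} + u^{2}\right)^{3}} \, du = \frac{9 \pi}{8 a^{5}}.$$

Setting $a = \frac{1}{2}$:
$$I = 36 \pi.$$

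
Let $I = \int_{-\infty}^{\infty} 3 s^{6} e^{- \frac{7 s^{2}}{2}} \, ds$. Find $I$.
$\frac{45 \sqrt{14} \sqrt{\pi}}{2401}$

Start from the elementary integral
$$J(a) = \int_{-\infty}^{\infty} 3 e^{- a s^{2}} \, ds = \frac{3 \sqrt{\pi}}{\sqrt{a}}.$$

Differentiating under the integral sign brings down a factor of $(-s^2)$:
$$\frac{dJ}{da} = \int_{-\infty}^{\infty} - 3 s^{2} e^{- a s^{2}} \, ds = - \frac{3 \sqrt{\pi}}{2 a^{\frac{3}{2}}}.$$

Repeating $3$ times in total — each differentiation brings down another $(-s^2)$ — gives
$$\frac{d^{3}J}{da^{3}} = \int_{-\infty}^{\infty} - 3 s^{6} e^{- a s^{2}} \, ds = - \frac{45 \sqrt{\pi}}{8 a^{\frac{7}{2}}},$$
and the integrand here is $(-1)^{3}$ times the target integrand, so $I = (-1)^{3}\,\frac{d^{3}J}{da^{3}} = \frac{45 \sqrt{\pi}}{8 a^{\frac{7}{2}}}$.

Setting $a = \frac{7}{2}$:
$$I = \frac{45 \sqrt{14} \sqrt{\pi}}{2401}.$$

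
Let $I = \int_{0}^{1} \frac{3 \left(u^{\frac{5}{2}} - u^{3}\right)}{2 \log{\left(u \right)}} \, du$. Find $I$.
$\log{\left(\frac{7 \sqrt{14}}{32} \right)}$

Introduce a parameter $a$ in the exponent: let $I(a) = \int_{0}^{1} \frac{3 \left(- u^{3} + u^{a}\right)}{2 \log{\left(u \right)}} \, du$.

Since $\dfrac{\partial}{\partial a}\,u^{a} = u^{a} \ln u$, the $\ln u$ in the denominator cancels and
$$\frac{dI}{da} = \int_{0}^{1} \frac{3}{2} u^{a} \, du = \frac{3}{2} \left[\frac{u^{a+1}}{a+1}\right]_0^1 = \frac{3}{2 \left(a + 1\right)}.$$

Integrating with respect to $a$ gives $I(a) = \log{\left(\frac{\left(a + 1\right)^{\frac{3}{2}}}{8} \right)} + C$.

At $a = 3$ the integrand is identically $0$, so $I(3) = 0$. The closed form gives $0$, hence $C = 0$.

Setting $a = \frac{5}{2}$:
$$I = \log{\left(\frac{7 \sqrt{14}}{32} \right)}.$$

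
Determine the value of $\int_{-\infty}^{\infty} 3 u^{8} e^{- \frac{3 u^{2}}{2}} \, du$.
$\frac{35 \sqrt{6} \sqrt{\pi}}{27}$

Consider the simpler parametrised integral
$$J(a) = \int_{-\infty}^{\infty} 3 e^{- a u^{2}} \, du = \frac{3 \sqrt{\pi}}{\sqrt{a}}.$$

Differentiating under the integral sign brings down a factor of $(-u^2)$:
$$\frac{dJ}{da} = \int_{-\infty}^{\infty} - 3 u^{2} e^{- a u^{2}} \, du = - \frac{3 \sqrt{\pi}}{2 a^{\frac{3}{2}}}.$$

Repeating $4$ times in total — each differentiation brings down another $(-u^2)$ — gives
$$\frac{d^{4}J}{da^{4}} = \int_{-\infty}^{\infty} 3 u^{8} e^{- a u^{2}} \, du = \frac{315 \sqrt{\pi}}{16 a^{\frac{9}{2}}},$$
and the integrand here is exactly the target integrand, so $I = \frac{315 \sqrt{\pi}}{16 a^{\frac{9}{2}}}$.

Setting $a = \frac{3}{2}$:
$$I = \frac{35 \sqrt{6} \sqrt{\pi}}{27}.$$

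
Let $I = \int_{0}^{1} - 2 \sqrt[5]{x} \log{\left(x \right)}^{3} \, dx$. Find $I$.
$\frac{625}{108}$

Begin with the known integral
$$J(a) = \int_{0}^{1} - 2 x^{a} \, dx = - \frac{2}{a + 1}.$$

Differentiating under the integral sign brings down a factor of $\ln x$:
$$\frac{dJ}{da} = \int_{0}^{1} - 2 x^{a} \log{\left(x \right)} \, dx = \frac{2}{\left(a + 1\right)^{2}}.$$

Repeating $3$ times in total — each differentiation brings down another $\ln x$ — gives
$$\frac{d^{3}J}{da^{3}} = \int_{0}^{1} - 2 x^{a} \log{\left(x \right)}^{3} \, dx = \frac{12}{\left(a + 1\right)^{4}},$$
and the integrand here is exactly the target integrand, so $I = \frac{12}{\left(a + 1\right)^{4}}$.

Setting $a = \frac{1}{5}$:
$$I = \frac{625}{108}.$$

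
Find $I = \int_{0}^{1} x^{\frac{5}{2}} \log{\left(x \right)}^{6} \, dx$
$\frac{92160}{823543}$

Begin with the known integral
$$J(a) = \int_{0}^{1} x^{a} \, dx = \frac{1}{a + 1}.$$

Differentiating under the integral sign brings down a factor of $\ln x$:
$$\frac{dJ}{da} = \int_{0}^{1} x^{a} \log{\left(x \right)} \, dx = - \frac{1}{\left(a + 1\right)^{2}}.$$

Repeating $6$ times in total — each differentiation brings down another $\ln x$ — gives
$$\frac{d^{6}J}{da^{6}} = \int_{0}^{1} x^{a} \log{\left(x \right)}^{6} \, dx = \frac{720}{\left(a + 1\right)^{7}},$$
and the integrand here is exactly the target integrand, so $I = \frac{720}{\left(a + 1\right)^{7}}$.

Setting $a = \frac{5}{2}$:
$$I = \frac{92160}{823543}.$$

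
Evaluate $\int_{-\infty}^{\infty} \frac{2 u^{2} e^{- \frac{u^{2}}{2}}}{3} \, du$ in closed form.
$\frac{2 \sqrt{2} \sqrt{\pi}}{3}$

Consider the simpler parametrised integral
$$J(a) = \int_{-\infty}^{\infty} \frac{2 e^{- a u^{2}}}{3} \, du = \frac{2 \sqrt{\pi}}{3 \sqrt{a}}.$$

Differentiating under the integral sign brings down a factor of $(-u^2)$:
$$\frac{dJ}{da} = \int_{-\infty}^{\infty} - \frac{2 u^{2} e^{- a u^{2}}}{3} \, du = - \frac{\sqrt{\pi}}{3 a^{\frac{3}{2}}}.$$

The integral on the left is $-I$, so $I = \frac{\sqrt{\pi}}{3 a^{\frac{3}{2}}}$.

Setting $a = \frac{1}{2}$:
$$I = \frac{2 \sqrt{2} \sqrt{\pi}}{3}.$$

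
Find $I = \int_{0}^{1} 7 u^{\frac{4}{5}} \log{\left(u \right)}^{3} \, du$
$- \frac{8750}{2187}$

Start from the elementary integral
$$J(a) = \int_{0}^{1} 7 u^{a} \, du = \frac{7}{a + 1}.$$

Differentiating under the integral sign brings down a factor of $\ln u$:
$$\frac{dJ}{da} = \int_{0}^{1} 7 u^{a} \log{\left(u \right)} \, du = - \frac{7}{\left(a + 1\right)^{2}}.$$

Repeating $3$ times in total — each differentiation brings down another $\ln u$ — gives
$$\frac{d^{3}J}{da^{3}} = \int_{0}^{1} 7 u^{a} \log{\left(u \right)}^{3} \, du = - \frac{42}{\left(a + 1\right)^{4}},$$
and the integrand here is exactly the target integrand, so $I = - \frac{42}{\left(a + 1\right)^{4}}$.

Setting $a = \frac{4}{5}$:
$$I = - \frac{8750}{2187}.$$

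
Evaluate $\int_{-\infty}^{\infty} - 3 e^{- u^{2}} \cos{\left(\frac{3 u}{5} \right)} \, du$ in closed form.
$- \frac{3 \sqrt{\pi}}{e^{\frac{9}{100}}}$

Define $I(b) = \int_{-\infty}^{\infty} - 3 e^{- u^{2}} \cos{\left(b u \right)} \, du$.

Differentiating under the integral sign,
$$I'(b) = \int_{-\infty}^{\infty} 3 u e^{- u^{2}} \sin{\left(b u \right)} \, du.$$

Integrate $\int_{-\infty}^{\infty} u \sin(b u)\, e^{- u^{2}}\, du$ by parts with $w = \sin(b u)$ and $dv = u\, e^{- u^{2}}\, du$, giving $v = - \frac{e^{- u^{2}}}{2}$. The boundary term vanishes and
$$\int_{-\infty}^{\infty} u \sin(b u)\, e^{- u^{2}}\, du = \frac{b}{2} \int_{-\infty}^{\infty} \cos(b u)\, e^{- u^{2}}\, du,$$
so $I'(b) = - \frac{b}{2}\, I(b)$.

This is a separable first-order ODE; solving with the initial condition $I(0) = \int_{-\infty}^{\infty} - 3 e^{- u^{2}}\,du = - 3 \sqrt{\pi}$ gives
$$I(b) = - 3 \sqrt{\pi} e^{- \frac{b^{2}}{4}}.$$

Setting $b = \frac{3}{5}$:
$$I = - \frac{3 \sqrt{\pi}}{e^{\frac{9}{100}}}.$$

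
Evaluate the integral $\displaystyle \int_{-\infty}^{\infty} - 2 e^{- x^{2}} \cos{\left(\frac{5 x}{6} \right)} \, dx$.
$- \frac{2 \sqrt{\pi}}{e^{\frac{25}{144}}}$

Treat the cosine frequency as a parameter and define $I(b) = \int_{-\infty}^{\infty} - 2 e^{- x^{2}} \cos{\left(b x \right)} \, dx$.

Differentiating under the integral sign,
$$I'(b) = \int_{-\infty}^{\infty} 2 x e^{- x^{2}} \sin{\left(b x \right)} \, dx.$$

Integrate $\int_{-\infty}^{\infty} x \sin(b x)\, e^{- x^{2}}\, dx$ by parts with $u = \sin(b x)$ and $dv = x\, e^{- x^{2}}\, dx$, giving $v = - \frac{e^{- x^{2}}}{2}$. The boundary term vanishes and
$$\int_{-\infty}^{\infty} x \sin(b x)\, e^{- x^{2}}\, dx = \frac{b}{2} \int_{-\infty}^{\infty} \cos(b x)\, e^{- x^{2}}\, dx,$$
so $I'(b) = - \frac{b}{2}\, I(b)$.

This is a separable first-order ODE; solving with the initial condition $I(0) = \int_{-\infty}^{\infty} - 2 e^{- x^{2}}\,dx = - 2 \sqrt{\pi}$ gives
$$I(b) = - 2 \sqrt{\pi} e^{- \frac{b^{2}}{4}}.$$

Setting $b = \frac{5}{6}$:
$$I = - \frac{2 \sqrt{\pi}}{e^{\frac{25}{144}}}.$$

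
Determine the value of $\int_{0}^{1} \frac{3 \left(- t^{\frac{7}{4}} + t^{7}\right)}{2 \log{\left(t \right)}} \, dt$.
$\log{\left(\frac{128 \sqrt{22}}{121} \right)}$

Replace the exponent $\frac{7}{4}$ by a parameter $a$: let $I(a) = \int_{0}^{1} \frac{3 \left(t^{7} - t^{a}\right)}{2 \log{\left(t \right)}} \, dt$.

Since $\dfrac{\partial}{\partial a}\,t^{a} = t^{a} \ln t$, the $\ln t$ in the denominator cancels and
$$\frac{dI}{da} = \int_{0}^{1} - \frac{3}{2} t^{a} \, dt = - \frac{3}{2} \left[\frac{t^{a+1}}{a+1}\right]_0^1 = - \frac{3}{2 a + 2}.$$

Integrating with respect to $a$ gives $I(a) = - \frac{3 \log{\left(a + 1 \right)}}{2} + \frac{9 \log{\left(2 \right)}}{2} + C$.

At $a = 7$ the integrand is identically $0$, so $I(7) = 0$. The closed form gives $0$, hence $C = 0$.

Setting $a = \frac{7}{4}$:
$$I = \log{\left(\frac{128 \sqrt{22}}{121} \right)}.$$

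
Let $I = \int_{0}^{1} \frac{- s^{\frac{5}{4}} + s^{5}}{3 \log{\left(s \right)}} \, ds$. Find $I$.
$- \frac{\log{\left(3 \right)}}{3} + \log{\left(2 \right)}$

Replace the exponent $\frac{5}{4}$ by a parameter $a$: let $I(a) = \int_{0}^{1} \frac{s^{5} - s^{a}}{3 \log{\left(s \right)}} \, ds$.

Since $\dfrac{\partial}{\partial a}\,s^{a} = s^{a} \ln s$, the $\ln s$ in the denominator cancels and
$$\frac{dI}{da} = \int_{0}^{1} - \frac{1}{3} s^{a} \, ds = - \frac{1}{3} \left[\frac{s^{a+1}}{a+1}\right]_0^1 = - \frac{1}{3 a + 3}.$$

Integrating with respect to $a$ gives $I(a) = - \frac{\log{\left(a + 1 \right)}}{3} + \frac{\log{\left(6 \right)}}{3} + C$.

At $a = 5$ the integrand is identically $0$, so $I(5) = 0$. The closed form gives $0$, hence $C = 0$.

Setting $a = \frac{5}{4}$:
$$I = - \frac{\log{\left(3 \right)}}{3} + \log{\left(2 \right)}.$$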